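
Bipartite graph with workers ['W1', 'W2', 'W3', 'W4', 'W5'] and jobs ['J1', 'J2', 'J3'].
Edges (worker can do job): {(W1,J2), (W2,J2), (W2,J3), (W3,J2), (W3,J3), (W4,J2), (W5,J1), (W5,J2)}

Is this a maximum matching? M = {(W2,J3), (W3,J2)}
No, size 2 is not maximum

Proposed matching has size 2.
Maximum matching size for this graph: 3.

This is NOT maximum - can be improved to size 3.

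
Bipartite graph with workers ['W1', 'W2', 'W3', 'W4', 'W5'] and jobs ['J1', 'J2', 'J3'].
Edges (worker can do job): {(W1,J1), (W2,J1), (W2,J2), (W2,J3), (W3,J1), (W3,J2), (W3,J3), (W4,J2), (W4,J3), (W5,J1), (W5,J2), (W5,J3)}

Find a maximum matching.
Matching: {(W1,J1), (W3,J3), (W5,J2)}

Maximum matching (size 3):
  W1 → J1
  W3 → J3
  W5 → J2

Each worker is assigned to at most one job, and each job to at most one worker.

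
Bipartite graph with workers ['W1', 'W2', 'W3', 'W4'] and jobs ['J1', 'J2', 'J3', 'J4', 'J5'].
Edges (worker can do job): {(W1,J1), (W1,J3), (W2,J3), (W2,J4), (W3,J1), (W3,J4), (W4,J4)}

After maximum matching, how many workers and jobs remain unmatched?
Unmatched: 1 workers, 2 jobs

Maximum matching size: 3
Workers: 4 total, 3 matched, 1 unmatched
Jobs: 5 total, 3 matched, 2 unmatched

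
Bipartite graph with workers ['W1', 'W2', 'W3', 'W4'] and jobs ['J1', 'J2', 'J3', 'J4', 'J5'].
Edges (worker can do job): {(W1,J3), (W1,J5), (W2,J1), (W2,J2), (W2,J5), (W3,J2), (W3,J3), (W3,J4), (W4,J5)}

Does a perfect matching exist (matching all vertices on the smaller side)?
Yes, perfect matching exists (size 4)

Perfect matching: {(W1,J3), (W2,J2), (W3,J4), (W4,J5)}
All 4 vertices on the smaller side are matched.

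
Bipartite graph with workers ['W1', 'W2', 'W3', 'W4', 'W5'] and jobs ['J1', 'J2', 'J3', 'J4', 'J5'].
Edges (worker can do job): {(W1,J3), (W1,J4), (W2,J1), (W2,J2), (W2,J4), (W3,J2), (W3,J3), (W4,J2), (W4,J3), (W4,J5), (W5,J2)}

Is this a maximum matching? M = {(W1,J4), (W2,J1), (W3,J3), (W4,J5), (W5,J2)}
Yes, size 5 is maximum

Proposed matching has size 5.
Maximum matching size for this graph: 5.

This is a maximum matching.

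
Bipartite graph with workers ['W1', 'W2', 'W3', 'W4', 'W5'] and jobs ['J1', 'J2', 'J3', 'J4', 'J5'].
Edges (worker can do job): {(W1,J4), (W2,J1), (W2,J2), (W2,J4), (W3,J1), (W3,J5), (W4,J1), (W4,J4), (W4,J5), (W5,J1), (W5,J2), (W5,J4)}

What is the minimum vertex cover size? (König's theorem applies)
Minimum vertex cover size = 4

By König's theorem: in bipartite graphs,
min vertex cover = max matching = 4

Maximum matching has size 4, so minimum vertex cover also has size 4.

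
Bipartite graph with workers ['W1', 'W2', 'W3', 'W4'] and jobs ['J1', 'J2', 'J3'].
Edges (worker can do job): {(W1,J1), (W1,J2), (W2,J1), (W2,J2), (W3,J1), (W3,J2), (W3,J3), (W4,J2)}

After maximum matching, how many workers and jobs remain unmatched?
Unmatched: 1 workers, 0 jobs

Maximum matching size: 3
Workers: 4 total, 3 matched, 1 unmatched
Jobs: 3 total, 3 matched, 0 unmatched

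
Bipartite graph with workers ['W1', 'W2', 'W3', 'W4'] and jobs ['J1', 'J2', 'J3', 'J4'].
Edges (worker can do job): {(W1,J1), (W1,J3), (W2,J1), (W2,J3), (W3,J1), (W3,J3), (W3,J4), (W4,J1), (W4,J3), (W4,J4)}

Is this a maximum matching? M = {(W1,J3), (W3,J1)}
No, size 2 is not maximum

Proposed matching has size 2.
Maximum matching size for this graph: 3.

This is NOT maximum - can be improved to size 3.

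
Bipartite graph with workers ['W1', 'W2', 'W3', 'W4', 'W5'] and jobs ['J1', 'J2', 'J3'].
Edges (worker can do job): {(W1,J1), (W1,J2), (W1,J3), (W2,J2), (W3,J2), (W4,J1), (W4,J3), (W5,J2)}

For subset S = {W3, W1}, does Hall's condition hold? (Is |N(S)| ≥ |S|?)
Yes: |N(S)| = 3, |S| = 2

Subset S = {W3, W1}
Neighbors N(S) = {J1, J2, J3}

|N(S)| = 3, |S| = 2
Hall's condition: |N(S)| ≥ |S| is satisfied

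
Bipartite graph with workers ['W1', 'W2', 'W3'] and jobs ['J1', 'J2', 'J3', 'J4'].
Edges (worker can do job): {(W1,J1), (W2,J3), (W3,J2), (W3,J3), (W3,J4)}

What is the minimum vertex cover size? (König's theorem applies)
Minimum vertex cover size = 3

By König's theorem: in bipartite graphs,
min vertex cover = max matching = 3

Maximum matching has size 3, so minimum vertex cover also has size 3.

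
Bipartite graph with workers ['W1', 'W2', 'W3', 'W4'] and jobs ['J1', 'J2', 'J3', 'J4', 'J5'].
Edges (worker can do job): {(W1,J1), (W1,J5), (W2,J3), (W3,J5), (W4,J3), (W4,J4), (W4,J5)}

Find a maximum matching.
Matching: {(W1,J1), (W2,J3), (W3,J5), (W4,J4)}

Maximum matching (size 4):
  W1 → J1
  W2 → J3
  W3 → J5
  W4 → J4

Each worker is assigned to at most one job, and each job to at most one worker.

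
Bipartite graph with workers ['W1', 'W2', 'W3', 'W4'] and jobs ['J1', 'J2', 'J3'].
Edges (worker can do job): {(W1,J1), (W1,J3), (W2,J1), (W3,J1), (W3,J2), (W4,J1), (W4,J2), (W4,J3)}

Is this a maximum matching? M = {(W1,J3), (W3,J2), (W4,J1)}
Yes, size 3 is maximum

Proposed matching has size 3.
Maximum matching size for this graph: 3.

This is a maximum matching.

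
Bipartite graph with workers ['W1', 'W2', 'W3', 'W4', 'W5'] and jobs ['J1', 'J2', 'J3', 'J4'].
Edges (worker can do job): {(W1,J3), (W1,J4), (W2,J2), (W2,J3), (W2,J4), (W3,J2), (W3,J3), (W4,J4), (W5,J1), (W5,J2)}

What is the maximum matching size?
Maximum matching size = 4

Maximum matching: {(W2,J2), (W3,J3), (W4,J4), (W5,J1)}
Size: 4

This assigns 4 workers to 4 distinct jobs.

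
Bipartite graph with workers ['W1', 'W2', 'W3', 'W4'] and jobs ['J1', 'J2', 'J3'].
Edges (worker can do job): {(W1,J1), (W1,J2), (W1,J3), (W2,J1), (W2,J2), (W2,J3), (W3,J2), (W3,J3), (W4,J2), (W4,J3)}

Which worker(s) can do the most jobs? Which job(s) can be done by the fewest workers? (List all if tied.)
Most versatile: W1, W2 (3 jobs); Least covered: J1 (2 workers)

Worker degrees (jobs they can do): W1:3, W2:3, W3:2, W4:2
Job degrees (workers who can do it): J1:2, J2:4, J3:4

Maximum worker degree is 3, achieved by: W1, W2
Minimum job degree is 2, achieved by: J1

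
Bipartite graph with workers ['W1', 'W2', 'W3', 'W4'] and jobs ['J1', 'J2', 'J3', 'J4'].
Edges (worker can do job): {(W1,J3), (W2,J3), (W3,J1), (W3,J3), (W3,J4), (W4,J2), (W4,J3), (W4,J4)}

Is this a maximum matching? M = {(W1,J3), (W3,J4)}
No, size 2 is not maximum

Proposed matching has size 2.
Maximum matching size for this graph: 3.

This is NOT maximum - can be improved to size 3.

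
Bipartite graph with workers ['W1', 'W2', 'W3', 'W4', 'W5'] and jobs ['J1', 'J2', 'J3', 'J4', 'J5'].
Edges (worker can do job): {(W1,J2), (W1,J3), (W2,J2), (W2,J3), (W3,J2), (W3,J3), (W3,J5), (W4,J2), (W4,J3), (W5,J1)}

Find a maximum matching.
Matching: {(W1,J3), (W3,J5), (W4,J2), (W5,J1)}

Maximum matching (size 4):
  W1 → J3
  W3 → J5
  W4 → J2
  W5 → J1

Each worker is assigned to at most one job, and each job to at most one worker.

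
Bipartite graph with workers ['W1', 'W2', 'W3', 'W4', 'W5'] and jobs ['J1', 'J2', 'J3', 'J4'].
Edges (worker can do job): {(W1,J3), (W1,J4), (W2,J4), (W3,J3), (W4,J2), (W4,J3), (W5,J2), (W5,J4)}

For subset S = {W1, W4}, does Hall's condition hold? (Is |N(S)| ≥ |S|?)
Yes: |N(S)| = 3, |S| = 2

Subset S = {W1, W4}
Neighbors N(S) = {J2, J3, J4}

|N(S)| = 3, |S| = 2
Hall's condition: |N(S)| ≥ |S| is satisfied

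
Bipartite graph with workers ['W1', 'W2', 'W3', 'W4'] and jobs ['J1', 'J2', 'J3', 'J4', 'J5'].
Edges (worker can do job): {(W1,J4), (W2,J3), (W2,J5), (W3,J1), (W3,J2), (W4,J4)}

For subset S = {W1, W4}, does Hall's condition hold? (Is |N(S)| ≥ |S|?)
No: |N(S)| = 1, |S| = 2

Subset S = {W1, W4}
Neighbors N(S) = {J4}

|N(S)| = 1, |S| = 2
Hall's condition: |N(S)| ≥ |S| is NOT satisfied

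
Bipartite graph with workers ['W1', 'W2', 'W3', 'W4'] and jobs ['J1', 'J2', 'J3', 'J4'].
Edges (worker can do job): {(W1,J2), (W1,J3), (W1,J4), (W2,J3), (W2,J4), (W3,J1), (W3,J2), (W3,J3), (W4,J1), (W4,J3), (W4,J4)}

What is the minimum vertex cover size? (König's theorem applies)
Minimum vertex cover size = 4

By König's theorem: in bipartite graphs,
min vertex cover = max matching = 4

Maximum matching has size 4, so minimum vertex cover also has size 4.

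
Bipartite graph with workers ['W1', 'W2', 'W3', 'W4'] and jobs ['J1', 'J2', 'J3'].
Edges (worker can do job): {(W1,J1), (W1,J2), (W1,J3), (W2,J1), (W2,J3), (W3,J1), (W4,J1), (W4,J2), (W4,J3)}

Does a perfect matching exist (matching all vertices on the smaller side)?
Yes, perfect matching exists (size 3)

Perfect matching: {(W1,J2), (W2,J3), (W4,J1)}
All 3 vertices on the smaller side are matched.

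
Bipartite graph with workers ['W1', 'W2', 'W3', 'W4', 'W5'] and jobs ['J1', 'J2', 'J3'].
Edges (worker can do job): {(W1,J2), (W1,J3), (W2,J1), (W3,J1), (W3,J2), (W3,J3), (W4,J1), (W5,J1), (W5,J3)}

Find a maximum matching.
Matching: {(W1,J3), (W3,J2), (W5,J1)}

Maximum matching (size 3):
  W1 → J3
  W3 → J2
  W5 → J1

Each worker is assigned to at most one job, and each job to at most one worker.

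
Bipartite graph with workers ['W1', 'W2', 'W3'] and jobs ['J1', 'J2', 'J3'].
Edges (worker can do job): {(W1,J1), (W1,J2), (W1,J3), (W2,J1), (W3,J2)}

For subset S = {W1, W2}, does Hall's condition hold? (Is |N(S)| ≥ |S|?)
Yes: |N(S)| = 3, |S| = 2

Subset S = {W1, W2}
Neighbors N(S) = {J1, J2, J3}

|N(S)| = 3, |S| = 2
Hall's condition: |N(S)| ≥ |S| is satisfied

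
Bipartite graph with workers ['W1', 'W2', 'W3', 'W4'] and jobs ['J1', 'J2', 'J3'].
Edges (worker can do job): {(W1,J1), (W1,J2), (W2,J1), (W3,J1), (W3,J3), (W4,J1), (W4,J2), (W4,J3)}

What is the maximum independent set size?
Maximum independent set = 4

By König's theorem:
- Min vertex cover = Max matching = 3
- Max independent set = Total vertices - Min vertex cover
- Max independent set = 7 - 3 = 4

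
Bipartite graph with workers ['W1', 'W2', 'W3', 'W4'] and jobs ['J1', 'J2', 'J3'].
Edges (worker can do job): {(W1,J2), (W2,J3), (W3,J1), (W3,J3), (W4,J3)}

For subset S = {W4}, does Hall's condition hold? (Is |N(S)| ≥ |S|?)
Yes: |N(S)| = 1, |S| = 1

Subset S = {W4}
Neighbors N(S) = {J3}

|N(S)| = 1, |S| = 1
Hall's condition: |N(S)| ≥ |S| is satisfied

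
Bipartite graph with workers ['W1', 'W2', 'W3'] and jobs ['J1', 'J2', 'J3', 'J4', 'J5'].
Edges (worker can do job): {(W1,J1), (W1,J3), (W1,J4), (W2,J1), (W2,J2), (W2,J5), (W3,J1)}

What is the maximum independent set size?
Maximum independent set = 5

By König's theorem:
- Min vertex cover = Max matching = 3
- Max independent set = Total vertices - Min vertex cover
- Max independent set = 8 - 3 = 5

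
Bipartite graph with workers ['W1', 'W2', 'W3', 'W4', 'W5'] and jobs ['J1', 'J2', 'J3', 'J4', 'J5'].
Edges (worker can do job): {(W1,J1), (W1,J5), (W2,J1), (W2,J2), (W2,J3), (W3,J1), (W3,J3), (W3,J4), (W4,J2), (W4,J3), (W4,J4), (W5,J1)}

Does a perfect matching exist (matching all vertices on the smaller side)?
Yes, perfect matching exists (size 5)

Perfect matching: {(W1,J5), (W2,J3), (W3,J4), (W4,J2), (W5,J1)}
All 5 vertices on the smaller side are matched.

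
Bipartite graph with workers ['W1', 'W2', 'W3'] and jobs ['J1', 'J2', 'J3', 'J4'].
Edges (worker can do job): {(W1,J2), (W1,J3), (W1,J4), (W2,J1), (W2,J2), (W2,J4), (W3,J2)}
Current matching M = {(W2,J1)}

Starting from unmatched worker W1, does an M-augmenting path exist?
Yes: W1 → J2

An M-augmenting path alternates non-matching / matching edges, starting and ending at unmatched vertices.
Path: W1 → J2
(J2 is unmatched in M, so the path is augmenting.)
Flipping edges along this path would increase |M| from 1 to 2.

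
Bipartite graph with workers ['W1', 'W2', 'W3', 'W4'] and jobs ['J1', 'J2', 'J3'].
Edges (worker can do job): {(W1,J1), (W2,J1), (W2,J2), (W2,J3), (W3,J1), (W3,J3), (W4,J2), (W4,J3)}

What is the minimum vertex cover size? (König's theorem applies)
Minimum vertex cover size = 3

By König's theorem: in bipartite graphs,
min vertex cover = max matching = 3

Maximum matching has size 3, so minimum vertex cover also has size 3.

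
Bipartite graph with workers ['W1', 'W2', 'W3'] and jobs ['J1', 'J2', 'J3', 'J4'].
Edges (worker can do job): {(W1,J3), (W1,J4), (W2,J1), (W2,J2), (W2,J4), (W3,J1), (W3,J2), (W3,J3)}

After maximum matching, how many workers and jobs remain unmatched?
Unmatched: 0 workers, 1 jobs

Maximum matching size: 3
Workers: 3 total, 3 matched, 0 unmatched
Jobs: 4 total, 3 matched, 1 unmatched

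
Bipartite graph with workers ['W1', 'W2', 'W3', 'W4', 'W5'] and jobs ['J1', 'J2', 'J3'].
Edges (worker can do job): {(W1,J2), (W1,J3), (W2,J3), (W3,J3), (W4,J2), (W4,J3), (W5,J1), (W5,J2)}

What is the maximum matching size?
Maximum matching size = 3

Maximum matching: {(W3,J3), (W4,J2), (W5,J1)}
Size: 3

This assigns 3 workers to 3 distinct jobs.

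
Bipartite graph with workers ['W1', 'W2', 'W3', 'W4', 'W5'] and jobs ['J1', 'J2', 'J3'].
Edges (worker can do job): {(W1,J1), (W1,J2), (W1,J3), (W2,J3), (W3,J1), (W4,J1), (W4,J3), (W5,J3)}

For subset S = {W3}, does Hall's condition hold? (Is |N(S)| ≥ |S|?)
Yes: |N(S)| = 1, |S| = 1

Subset S = {W3}
Neighbors N(S) = {J1}

|N(S)| = 1, |S| = 1
Hall's condition: |N(S)| ≥ |S| is satisfied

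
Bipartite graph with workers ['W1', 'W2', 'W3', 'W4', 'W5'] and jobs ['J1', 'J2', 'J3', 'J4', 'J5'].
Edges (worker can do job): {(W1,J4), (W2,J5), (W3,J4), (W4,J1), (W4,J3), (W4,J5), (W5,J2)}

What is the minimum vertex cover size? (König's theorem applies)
Minimum vertex cover size = 4

By König's theorem: in bipartite graphs,
min vertex cover = max matching = 4

Maximum matching has size 4, so minimum vertex cover also has size 4.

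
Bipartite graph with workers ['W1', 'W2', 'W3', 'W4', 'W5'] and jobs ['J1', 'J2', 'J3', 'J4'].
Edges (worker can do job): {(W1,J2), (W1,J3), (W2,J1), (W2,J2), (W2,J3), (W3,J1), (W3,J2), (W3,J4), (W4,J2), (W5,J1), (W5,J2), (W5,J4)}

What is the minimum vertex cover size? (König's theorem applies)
Minimum vertex cover size = 4

By König's theorem: in bipartite graphs,
min vertex cover = max matching = 4

Maximum matching has size 4, so minimum vertex cover also has size 4.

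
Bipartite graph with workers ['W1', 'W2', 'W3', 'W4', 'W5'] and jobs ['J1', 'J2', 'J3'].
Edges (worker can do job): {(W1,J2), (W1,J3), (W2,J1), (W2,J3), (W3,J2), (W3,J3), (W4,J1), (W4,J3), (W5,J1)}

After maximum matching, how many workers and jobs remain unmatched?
Unmatched: 2 workers, 0 jobs

Maximum matching size: 3
Workers: 5 total, 3 matched, 2 unmatched
Jobs: 3 total, 3 matched, 0 unmatched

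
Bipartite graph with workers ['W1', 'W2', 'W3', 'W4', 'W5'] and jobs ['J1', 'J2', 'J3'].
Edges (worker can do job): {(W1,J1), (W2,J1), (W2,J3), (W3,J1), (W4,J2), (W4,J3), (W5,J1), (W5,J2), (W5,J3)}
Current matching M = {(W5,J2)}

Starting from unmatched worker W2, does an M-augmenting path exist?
Yes: W2 → J3

An M-augmenting path alternates non-matching / matching edges, starting and ending at unmatched vertices.
Path: W2 → J3
(J3 is unmatched in M, so the path is augmenting.)
Flipping edges along this path would increase |M| from 1 to 2.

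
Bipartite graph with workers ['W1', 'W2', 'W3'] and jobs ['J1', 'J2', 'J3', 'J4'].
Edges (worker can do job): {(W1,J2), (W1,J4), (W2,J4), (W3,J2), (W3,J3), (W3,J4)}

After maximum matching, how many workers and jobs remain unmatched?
Unmatched: 0 workers, 1 jobs

Maximum matching size: 3
Workers: 3 total, 3 matched, 0 unmatched
Jobs: 4 total, 3 matched, 1 unmatched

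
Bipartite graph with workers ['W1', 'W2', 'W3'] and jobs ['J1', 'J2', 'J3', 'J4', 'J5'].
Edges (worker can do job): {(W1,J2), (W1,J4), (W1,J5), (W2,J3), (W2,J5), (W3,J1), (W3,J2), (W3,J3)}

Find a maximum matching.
Matching: {(W1,J4), (W2,J5), (W3,J3)}

Maximum matching (size 3):
  W1 → J4
  W2 → J5
  W3 → J3

Each worker is assigned to at most one job, and each job to at most one worker.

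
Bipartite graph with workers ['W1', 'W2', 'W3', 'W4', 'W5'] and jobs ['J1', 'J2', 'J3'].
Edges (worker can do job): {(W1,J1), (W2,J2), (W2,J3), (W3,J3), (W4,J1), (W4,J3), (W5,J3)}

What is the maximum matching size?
Maximum matching size = 3

Maximum matching: {(W2,J2), (W3,J3), (W4,J1)}
Size: 3

This assigns 3 workers to 3 distinct jobs.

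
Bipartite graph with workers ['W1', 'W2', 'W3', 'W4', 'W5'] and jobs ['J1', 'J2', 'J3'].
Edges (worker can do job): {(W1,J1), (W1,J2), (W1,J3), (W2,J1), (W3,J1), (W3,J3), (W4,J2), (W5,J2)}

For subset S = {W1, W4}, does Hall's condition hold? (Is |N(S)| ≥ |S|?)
Yes: |N(S)| = 3, |S| = 2

Subset S = {W1, W4}
Neighbors N(S) = {J1, J2, J3}

|N(S)| = 3, |S| = 2
Hall's condition: |N(S)| ≥ |S| is satisfied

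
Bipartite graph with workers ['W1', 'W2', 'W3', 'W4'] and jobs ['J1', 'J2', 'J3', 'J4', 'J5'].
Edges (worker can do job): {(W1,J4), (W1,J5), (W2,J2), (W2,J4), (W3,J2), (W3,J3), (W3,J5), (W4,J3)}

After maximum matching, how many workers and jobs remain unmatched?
Unmatched: 0 workers, 1 jobs

Maximum matching size: 4
Workers: 4 total, 4 matched, 0 unmatched
Jobs: 5 total, 4 matched, 1 unmatched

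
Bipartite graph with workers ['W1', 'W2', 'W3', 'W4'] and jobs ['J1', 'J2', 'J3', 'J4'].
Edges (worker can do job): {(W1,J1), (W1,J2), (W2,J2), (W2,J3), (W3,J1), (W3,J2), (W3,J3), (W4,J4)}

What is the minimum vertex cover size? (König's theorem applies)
Minimum vertex cover size = 4

By König's theorem: in bipartite graphs,
min vertex cover = max matching = 4

Maximum matching has size 4, so minimum vertex cover also has size 4.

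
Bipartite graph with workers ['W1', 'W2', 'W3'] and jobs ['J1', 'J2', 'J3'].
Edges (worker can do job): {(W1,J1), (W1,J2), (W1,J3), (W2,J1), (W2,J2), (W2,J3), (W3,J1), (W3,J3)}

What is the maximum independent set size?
Maximum independent set = 3

By König's theorem:
- Min vertex cover = Max matching = 3
- Max independent set = Total vertices - Min vertex cover
- Max independent set = 6 - 3 = 3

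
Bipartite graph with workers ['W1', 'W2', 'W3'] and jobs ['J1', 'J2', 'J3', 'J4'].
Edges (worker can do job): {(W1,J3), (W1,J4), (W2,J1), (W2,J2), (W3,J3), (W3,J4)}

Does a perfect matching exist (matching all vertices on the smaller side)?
Yes, perfect matching exists (size 3)

Perfect matching: {(W1,J3), (W2,J2), (W3,J4)}
All 3 vertices on the smaller side are matched.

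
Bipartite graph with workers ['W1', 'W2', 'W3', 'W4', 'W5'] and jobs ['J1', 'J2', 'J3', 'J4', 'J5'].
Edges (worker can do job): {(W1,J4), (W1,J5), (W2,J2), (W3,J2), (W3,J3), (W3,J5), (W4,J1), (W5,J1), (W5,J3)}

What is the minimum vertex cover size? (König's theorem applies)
Minimum vertex cover size = 5

By König's theorem: in bipartite graphs,
min vertex cover = max matching = 5

Maximum matching has size 5, so minimum vertex cover also has size 5.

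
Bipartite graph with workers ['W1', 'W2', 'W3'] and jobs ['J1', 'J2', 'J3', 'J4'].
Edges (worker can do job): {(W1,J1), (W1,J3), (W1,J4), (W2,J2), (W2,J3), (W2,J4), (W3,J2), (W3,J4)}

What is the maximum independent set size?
Maximum independent set = 4

By König's theorem:
- Min vertex cover = Max matching = 3
- Max independent set = Total vertices - Min vertex cover
- Max independent set = 7 - 3 = 4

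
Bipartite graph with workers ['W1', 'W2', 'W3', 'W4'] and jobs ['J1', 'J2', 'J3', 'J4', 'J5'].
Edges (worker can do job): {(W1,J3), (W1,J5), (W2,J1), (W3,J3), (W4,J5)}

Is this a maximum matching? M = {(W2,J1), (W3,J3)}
No, size 2 is not maximum

Proposed matching has size 2.
Maximum matching size for this graph: 3.

This is NOT maximum - can be improved to size 3.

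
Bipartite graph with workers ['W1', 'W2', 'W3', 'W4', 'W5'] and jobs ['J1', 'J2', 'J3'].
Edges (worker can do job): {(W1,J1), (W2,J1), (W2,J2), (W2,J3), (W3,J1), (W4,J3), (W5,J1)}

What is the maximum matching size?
Maximum matching size = 3

Maximum matching: {(W2,J2), (W3,J1), (W4,J3)}
Size: 3

This assigns 3 workers to 3 distinct jobs.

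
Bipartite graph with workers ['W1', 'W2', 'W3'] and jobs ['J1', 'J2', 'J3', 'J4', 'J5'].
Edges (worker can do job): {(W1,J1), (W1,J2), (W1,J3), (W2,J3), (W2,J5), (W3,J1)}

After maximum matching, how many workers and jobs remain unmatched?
Unmatched: 0 workers, 2 jobs

Maximum matching size: 3
Workers: 3 total, 3 matched, 0 unmatched
Jobs: 5 total, 3 matched, 2 unmatched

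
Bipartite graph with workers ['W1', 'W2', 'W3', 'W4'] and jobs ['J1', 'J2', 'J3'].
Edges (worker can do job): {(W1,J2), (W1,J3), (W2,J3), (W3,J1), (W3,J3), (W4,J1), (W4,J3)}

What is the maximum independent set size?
Maximum independent set = 4

By König's theorem:
- Min vertex cover = Max matching = 3
- Max independent set = Total vertices - Min vertex cover
- Max independent set = 7 - 3 = 4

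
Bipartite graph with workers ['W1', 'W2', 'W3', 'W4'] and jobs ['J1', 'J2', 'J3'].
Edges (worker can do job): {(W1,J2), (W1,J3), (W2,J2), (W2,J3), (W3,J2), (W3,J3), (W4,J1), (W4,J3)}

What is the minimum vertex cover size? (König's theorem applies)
Minimum vertex cover size = 3

By König's theorem: in bipartite graphs,
min vertex cover = max matching = 3

Maximum matching has size 3, so minimum vertex cover also has size 3.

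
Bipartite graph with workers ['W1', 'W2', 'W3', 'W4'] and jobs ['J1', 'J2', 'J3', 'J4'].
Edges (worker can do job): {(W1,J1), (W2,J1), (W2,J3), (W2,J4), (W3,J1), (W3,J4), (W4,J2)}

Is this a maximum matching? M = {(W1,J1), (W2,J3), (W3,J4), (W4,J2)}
Yes, size 4 is maximum

Proposed matching has size 4.
Maximum matching size for this graph: 4.

This is a maximum matching.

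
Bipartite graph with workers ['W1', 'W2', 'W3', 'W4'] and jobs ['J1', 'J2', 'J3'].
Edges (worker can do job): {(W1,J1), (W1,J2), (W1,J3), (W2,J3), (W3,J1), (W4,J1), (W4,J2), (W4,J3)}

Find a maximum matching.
Matching: {(W1,J2), (W2,J3), (W4,J1)}

Maximum matching (size 3):
  W1 → J2
  W2 → J3
  W4 → J1

Each worker is assigned to at most one job, and each job to at most one worker.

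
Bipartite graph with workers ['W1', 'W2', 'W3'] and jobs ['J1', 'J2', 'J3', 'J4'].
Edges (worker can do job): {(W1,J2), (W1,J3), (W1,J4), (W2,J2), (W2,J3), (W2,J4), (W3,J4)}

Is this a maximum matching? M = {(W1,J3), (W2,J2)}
No, size 2 is not maximum

Proposed matching has size 2.
Maximum matching size for this graph: 3.

This is NOT maximum - can be improved to size 3.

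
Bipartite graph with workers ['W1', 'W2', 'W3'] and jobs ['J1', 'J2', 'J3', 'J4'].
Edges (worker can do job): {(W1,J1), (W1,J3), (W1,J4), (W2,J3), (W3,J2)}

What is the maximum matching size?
Maximum matching size = 3

Maximum matching: {(W1,J1), (W2,J3), (W3,J2)}
Size: 3

This assigns 3 workers to 3 distinct jobs.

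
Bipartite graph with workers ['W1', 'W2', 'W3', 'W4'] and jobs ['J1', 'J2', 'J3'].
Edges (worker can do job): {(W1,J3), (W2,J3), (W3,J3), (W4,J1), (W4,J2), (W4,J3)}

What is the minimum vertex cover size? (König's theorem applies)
Minimum vertex cover size = 2

By König's theorem: in bipartite graphs,
min vertex cover = max matching = 2

Maximum matching has size 2, so minimum vertex cover also has size 2.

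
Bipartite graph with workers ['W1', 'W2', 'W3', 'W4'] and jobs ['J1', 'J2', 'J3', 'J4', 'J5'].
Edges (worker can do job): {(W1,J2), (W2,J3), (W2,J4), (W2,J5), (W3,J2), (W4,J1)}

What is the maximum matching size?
Maximum matching size = 3

Maximum matching: {(W2,J4), (W3,J2), (W4,J1)}
Size: 3

This assigns 3 workers to 3 distinct jobs.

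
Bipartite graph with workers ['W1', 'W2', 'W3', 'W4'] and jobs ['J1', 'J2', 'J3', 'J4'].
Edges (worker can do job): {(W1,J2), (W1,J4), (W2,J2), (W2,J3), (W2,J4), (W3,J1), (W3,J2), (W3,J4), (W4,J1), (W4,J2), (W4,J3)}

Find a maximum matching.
Matching: {(W1,J4), (W2,J3), (W3,J1), (W4,J2)}

Maximum matching (size 4):
  W1 → J4
  W2 → J3
  W3 → J1
  W4 → J2

Each worker is assigned to at most one job, and each job to at most one worker.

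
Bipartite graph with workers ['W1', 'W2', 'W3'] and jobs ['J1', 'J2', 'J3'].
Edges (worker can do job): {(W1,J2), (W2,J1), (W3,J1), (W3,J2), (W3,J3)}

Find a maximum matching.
Matching: {(W1,J2), (W2,J1), (W3,J3)}

Maximum matching (size 3):
  W1 → J2
  W2 → J1
  W3 → J3

Each worker is assigned to at most one job, and each job to at most one worker.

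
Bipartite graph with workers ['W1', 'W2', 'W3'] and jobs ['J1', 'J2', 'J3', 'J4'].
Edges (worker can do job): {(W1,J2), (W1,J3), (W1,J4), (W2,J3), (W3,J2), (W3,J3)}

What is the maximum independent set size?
Maximum independent set = 4

By König's theorem:
- Min vertex cover = Max matching = 3
- Max independent set = Total vertices - Min vertex cover
- Max independent set = 7 - 3 = 4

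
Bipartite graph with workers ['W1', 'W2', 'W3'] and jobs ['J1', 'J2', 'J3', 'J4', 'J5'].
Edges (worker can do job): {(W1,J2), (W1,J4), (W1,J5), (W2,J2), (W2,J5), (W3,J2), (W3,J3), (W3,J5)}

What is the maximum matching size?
Maximum matching size = 3

Maximum matching: {(W1,J4), (W2,J2), (W3,J5)}
Size: 3

This assigns 3 workers to 3 distinct jobs.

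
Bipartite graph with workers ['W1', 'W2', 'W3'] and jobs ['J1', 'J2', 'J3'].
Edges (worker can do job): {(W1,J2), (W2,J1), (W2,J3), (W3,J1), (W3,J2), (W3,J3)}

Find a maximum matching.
Matching: {(W1,J2), (W2,J3), (W3,J1)}

Maximum matching (size 3):
  W1 → J2
  W2 → J3
  W3 → J1

Each worker is assigned to at most one job, and each job to at most one worker.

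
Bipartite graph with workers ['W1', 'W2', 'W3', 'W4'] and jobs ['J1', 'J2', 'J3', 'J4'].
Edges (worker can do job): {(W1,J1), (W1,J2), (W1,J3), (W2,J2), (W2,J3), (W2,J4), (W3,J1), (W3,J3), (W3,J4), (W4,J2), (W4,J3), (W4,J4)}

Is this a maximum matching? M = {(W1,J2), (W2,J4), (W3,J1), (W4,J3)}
Yes, size 4 is maximum

Proposed matching has size 4.
Maximum matching size for this graph: 4.

This is a maximum matching.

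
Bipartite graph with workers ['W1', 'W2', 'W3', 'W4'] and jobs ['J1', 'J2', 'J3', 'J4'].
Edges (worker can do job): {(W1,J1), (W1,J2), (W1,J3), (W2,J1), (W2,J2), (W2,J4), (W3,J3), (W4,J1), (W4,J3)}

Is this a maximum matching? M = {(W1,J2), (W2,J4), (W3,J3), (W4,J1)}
Yes, size 4 is maximum

Proposed matching has size 4.
Maximum matching size for this graph: 4.

This is a maximum matching.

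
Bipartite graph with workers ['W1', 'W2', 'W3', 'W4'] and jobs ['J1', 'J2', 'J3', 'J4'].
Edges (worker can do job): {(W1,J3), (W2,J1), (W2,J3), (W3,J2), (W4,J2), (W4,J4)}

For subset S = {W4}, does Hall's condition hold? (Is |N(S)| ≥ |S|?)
Yes: |N(S)| = 2, |S| = 1

Subset S = {W4}
Neighbors N(S) = {J2, J4}

|N(S)| = 2, |S| = 1
Hall's condition: |N(S)| ≥ |S| is satisfied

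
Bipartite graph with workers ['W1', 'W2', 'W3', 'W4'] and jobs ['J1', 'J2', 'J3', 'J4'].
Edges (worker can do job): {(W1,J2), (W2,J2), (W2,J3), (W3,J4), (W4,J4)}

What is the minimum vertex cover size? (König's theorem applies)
Minimum vertex cover size = 3

By König's theorem: in bipartite graphs,
min vertex cover = max matching = 3

Maximum matching has size 3, so minimum vertex cover also has size 3.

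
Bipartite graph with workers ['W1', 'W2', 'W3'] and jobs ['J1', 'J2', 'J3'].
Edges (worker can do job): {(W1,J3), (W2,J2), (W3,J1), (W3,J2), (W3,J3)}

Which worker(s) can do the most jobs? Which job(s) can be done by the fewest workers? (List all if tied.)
Most versatile: W3 (3 jobs); Least covered: J1 (1 workers)

Worker degrees (jobs they can do): W1:1, W2:1, W3:3
Job degrees (workers who can do it): J1:1, J2:2, J3:2

Maximum worker degree is 3, achieved by: W3
Minimum job degree is 1, achieved by: J1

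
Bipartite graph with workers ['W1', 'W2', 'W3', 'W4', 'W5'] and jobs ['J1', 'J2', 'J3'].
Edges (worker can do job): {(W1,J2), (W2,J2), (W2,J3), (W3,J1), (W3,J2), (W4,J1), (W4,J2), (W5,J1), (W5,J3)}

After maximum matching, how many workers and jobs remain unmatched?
Unmatched: 2 workers, 0 jobs

Maximum matching size: 3
Workers: 5 total, 3 matched, 2 unmatched
Jobs: 3 total, 3 matched, 0 unmatched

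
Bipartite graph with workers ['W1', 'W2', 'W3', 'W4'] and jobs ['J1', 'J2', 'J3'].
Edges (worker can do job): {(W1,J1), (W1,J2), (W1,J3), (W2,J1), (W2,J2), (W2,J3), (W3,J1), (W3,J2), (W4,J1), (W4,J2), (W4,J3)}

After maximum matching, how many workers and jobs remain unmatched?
Unmatched: 1 workers, 0 jobs

Maximum matching size: 3
Workers: 4 total, 3 matched, 1 unmatched
Jobs: 3 total, 3 matched, 0 unmatched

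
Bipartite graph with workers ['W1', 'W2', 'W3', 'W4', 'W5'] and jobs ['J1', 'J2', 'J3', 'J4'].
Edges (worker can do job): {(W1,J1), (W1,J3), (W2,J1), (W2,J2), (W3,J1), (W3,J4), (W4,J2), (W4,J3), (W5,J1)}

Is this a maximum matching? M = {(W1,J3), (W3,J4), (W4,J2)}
No, size 3 is not maximum

Proposed matching has size 3.
Maximum matching size for this graph: 4.

This is NOT maximum - can be improved to size 4.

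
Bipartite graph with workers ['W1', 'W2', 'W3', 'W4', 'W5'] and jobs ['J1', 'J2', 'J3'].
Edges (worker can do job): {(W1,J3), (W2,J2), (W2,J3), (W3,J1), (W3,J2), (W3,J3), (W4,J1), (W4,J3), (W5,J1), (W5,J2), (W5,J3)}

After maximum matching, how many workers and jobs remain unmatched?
Unmatched: 2 workers, 0 jobs

Maximum matching size: 3
Workers: 5 total, 3 matched, 2 unmatched
Jobs: 3 total, 3 matched, 0 unmatched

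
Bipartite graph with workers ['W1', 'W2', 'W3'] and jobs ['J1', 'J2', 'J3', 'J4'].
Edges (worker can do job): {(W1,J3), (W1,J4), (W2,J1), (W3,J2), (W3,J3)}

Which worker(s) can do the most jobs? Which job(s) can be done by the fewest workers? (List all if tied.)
Most versatile: W1, W3 (2 jobs); Least covered: J1, J2, J4 (1 workers)

Worker degrees (jobs they can do): W1:2, W2:1, W3:2
Job degrees (workers who can do it): J1:1, J2:1, J3:2, J4:1

Maximum worker degree is 2, achieved by: W1, W3
Minimum job degree is 1, achieved by: J1, J2, J4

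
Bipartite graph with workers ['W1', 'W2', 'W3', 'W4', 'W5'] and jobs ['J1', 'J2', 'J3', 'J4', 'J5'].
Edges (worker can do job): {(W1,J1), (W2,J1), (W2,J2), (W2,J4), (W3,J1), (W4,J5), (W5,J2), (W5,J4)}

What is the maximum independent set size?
Maximum independent set = 6

By König's theorem:
- Min vertex cover = Max matching = 4
- Max independent set = Total vertices - Min vertex cover
- Max independent set = 10 - 4 = 6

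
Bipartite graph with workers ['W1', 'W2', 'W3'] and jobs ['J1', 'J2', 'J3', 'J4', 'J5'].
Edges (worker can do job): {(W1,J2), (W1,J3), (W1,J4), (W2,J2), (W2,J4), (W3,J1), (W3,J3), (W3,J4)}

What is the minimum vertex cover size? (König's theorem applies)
Minimum vertex cover size = 3

By König's theorem: in bipartite graphs,
min vertex cover = max matching = 3

Maximum matching has size 3, so minimum vertex cover also has size 3.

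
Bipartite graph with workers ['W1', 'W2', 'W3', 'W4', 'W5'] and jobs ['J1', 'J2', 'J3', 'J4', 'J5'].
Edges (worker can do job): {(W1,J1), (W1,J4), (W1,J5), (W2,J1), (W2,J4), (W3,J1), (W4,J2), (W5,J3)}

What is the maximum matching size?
Maximum matching size = 5

Maximum matching: {(W1,J5), (W2,J4), (W3,J1), (W4,J2), (W5,J3)}
Size: 5

This assigns 5 workers to 5 distinct jobs.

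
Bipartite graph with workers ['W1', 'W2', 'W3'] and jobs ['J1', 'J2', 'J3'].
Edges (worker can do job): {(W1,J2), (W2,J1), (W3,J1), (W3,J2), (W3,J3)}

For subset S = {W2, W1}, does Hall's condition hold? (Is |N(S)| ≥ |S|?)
Yes: |N(S)| = 2, |S| = 2

Subset S = {W2, W1}
Neighbors N(S) = {J1, J2}

|N(S)| = 2, |S| = 2
Hall's condition: |N(S)| ≥ |S| is satisfied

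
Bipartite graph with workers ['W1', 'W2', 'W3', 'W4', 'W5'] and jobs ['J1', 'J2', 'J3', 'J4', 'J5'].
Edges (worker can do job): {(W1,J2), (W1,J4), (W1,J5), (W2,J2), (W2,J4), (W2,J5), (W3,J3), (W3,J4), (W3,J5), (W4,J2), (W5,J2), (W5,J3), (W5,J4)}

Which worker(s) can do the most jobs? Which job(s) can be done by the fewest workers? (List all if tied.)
Most versatile: W1, W2, W3, W5 (3 jobs); Least covered: J1 (0 workers)

Worker degrees (jobs they can do): W1:3, W2:3, W3:3, W4:1, W5:3
Job degrees (workers who can do it): J1:0, J2:4, J3:2, J4:4, J5:3

Maximum worker degree is 3, achieved by: W1, W2, W3, W5
Minimum job degree is 0, achieved by: J1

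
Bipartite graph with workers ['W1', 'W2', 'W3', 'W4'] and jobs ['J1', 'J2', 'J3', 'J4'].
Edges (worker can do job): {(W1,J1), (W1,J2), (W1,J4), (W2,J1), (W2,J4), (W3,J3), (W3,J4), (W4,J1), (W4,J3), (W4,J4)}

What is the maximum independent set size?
Maximum independent set = 4

By König's theorem:
- Min vertex cover = Max matching = 4
- Max independent set = Total vertices - Min vertex cover
- Max independent set = 8 - 4 = 4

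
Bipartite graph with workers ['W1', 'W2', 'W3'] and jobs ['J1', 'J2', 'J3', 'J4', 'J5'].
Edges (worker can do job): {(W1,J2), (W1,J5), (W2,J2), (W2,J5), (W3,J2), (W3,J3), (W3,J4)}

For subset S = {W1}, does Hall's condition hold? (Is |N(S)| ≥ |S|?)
Yes: |N(S)| = 2, |S| = 1

Subset S = {W1}
Neighbors N(S) = {J2, J5}

|N(S)| = 2, |S| = 1
Hall's condition: |N(S)| ≥ |S| is satisfied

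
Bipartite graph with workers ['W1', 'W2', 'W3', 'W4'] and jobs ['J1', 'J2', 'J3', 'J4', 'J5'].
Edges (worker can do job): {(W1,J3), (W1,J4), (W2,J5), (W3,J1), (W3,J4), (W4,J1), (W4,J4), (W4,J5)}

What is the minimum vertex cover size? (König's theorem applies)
Minimum vertex cover size = 4

By König's theorem: in bipartite graphs,
min vertex cover = max matching = 4

Maximum matching has size 4, so minimum vertex cover also has size 4.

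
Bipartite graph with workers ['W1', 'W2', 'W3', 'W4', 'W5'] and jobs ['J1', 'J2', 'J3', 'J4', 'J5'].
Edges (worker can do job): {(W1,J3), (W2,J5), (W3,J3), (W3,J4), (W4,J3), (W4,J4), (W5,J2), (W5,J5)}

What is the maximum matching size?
Maximum matching size = 4

Maximum matching: {(W2,J5), (W3,J3), (W4,J4), (W5,J2)}
Size: 4

This assigns 4 workers to 4 distinct jobs.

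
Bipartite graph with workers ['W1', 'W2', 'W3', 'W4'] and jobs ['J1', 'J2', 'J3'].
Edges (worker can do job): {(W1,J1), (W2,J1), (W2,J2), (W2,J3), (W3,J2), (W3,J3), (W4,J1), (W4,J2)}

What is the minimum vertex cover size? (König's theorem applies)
Minimum vertex cover size = 3

By König's theorem: in bipartite graphs,
min vertex cover = max matching = 3

Maximum matching has size 3, so minimum vertex cover also has size 3.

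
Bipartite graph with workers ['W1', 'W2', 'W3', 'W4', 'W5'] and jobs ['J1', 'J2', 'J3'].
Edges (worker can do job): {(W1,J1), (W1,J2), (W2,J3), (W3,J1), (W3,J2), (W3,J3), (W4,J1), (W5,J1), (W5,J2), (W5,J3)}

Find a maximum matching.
Matching: {(W3,J3), (W4,J1), (W5,J2)}

Maximum matching (size 3):
  W3 → J3
  W4 → J1
  W5 → J2

Each worker is assigned to at most one job, and each job to at most one worker.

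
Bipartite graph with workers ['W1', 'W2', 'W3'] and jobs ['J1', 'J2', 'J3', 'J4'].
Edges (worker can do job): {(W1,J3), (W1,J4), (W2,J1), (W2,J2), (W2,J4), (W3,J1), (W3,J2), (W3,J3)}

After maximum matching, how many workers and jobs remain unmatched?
Unmatched: 0 workers, 1 jobs

Maximum matching size: 3
Workers: 3 total, 3 matched, 0 unmatched
Jobs: 4 total, 3 matched, 1 unmatched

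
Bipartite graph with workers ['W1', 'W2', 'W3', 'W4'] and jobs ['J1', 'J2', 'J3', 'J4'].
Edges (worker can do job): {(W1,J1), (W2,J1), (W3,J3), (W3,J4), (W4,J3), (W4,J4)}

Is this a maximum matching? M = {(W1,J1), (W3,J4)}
No, size 2 is not maximum

Proposed matching has size 2.
Maximum matching size for this graph: 3.

This is NOT maximum - can be improved to size 3.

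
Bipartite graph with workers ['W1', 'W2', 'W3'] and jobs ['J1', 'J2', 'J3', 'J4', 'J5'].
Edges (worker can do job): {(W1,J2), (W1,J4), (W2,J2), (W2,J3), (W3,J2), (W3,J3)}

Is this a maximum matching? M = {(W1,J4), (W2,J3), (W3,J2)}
Yes, size 3 is maximum

Proposed matching has size 3.
Maximum matching size for this graph: 3.

This is a maximum matching.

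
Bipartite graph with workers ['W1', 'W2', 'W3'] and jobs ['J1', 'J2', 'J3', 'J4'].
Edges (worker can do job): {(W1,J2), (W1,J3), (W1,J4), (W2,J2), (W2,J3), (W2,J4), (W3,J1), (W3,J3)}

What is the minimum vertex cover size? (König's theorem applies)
Minimum vertex cover size = 3

By König's theorem: in bipartite graphs,
min vertex cover = max matching = 3

Maximum matching has size 3, so minimum vertex cover also has size 3.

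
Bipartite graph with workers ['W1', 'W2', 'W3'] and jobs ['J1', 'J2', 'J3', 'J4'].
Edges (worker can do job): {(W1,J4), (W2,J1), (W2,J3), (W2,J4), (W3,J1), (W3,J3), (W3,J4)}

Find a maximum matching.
Matching: {(W1,J4), (W2,J3), (W3,J1)}

Maximum matching (size 3):
  W1 → J4
  W2 → J3
  W3 → J1

Each worker is assigned to at most one job, and each job to at most one worker.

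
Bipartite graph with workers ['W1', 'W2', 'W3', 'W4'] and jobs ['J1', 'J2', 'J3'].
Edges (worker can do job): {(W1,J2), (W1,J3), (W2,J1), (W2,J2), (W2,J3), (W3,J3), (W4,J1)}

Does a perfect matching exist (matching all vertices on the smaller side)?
Yes, perfect matching exists (size 3)

Perfect matching: {(W1,J2), (W3,J3), (W4,J1)}
All 3 vertices on the smaller side are matched.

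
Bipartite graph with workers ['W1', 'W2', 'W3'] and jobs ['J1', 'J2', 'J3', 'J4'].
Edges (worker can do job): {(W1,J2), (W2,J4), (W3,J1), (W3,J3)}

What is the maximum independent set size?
Maximum independent set = 4

By König's theorem:
- Min vertex cover = Max matching = 3
- Max independent set = Total vertices - Min vertex cover
- Max independent set = 7 - 3 = 4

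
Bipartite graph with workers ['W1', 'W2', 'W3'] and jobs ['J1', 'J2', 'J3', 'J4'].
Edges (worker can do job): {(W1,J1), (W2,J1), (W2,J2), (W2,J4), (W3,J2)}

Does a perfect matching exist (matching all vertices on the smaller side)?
Yes, perfect matching exists (size 3)

Perfect matching: {(W1,J1), (W2,J4), (W3,J2)}
All 3 vertices on the smaller side are matched.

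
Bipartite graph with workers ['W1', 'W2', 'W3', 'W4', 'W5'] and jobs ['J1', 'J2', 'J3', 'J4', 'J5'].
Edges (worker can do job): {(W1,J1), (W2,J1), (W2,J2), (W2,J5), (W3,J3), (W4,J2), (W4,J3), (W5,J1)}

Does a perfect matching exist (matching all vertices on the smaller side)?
No, maximum matching has size 4 < 5

Maximum matching has size 4, need 5 for perfect matching.
Unmatched workers: ['W1']
Unmatched jobs: ['J4']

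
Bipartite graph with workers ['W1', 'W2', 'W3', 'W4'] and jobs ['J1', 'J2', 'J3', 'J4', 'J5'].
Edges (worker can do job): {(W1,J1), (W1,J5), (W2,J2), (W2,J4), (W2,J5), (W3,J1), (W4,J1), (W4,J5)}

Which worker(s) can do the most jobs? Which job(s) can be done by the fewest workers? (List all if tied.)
Most versatile: W2 (3 jobs); Least covered: J3 (0 workers)

Worker degrees (jobs they can do): W1:2, W2:3, W3:1, W4:2
Job degrees (workers who can do it): J1:3, J2:1, J3:0, J4:1, J5:3

Maximum worker degree is 3, achieved by: W2
Minimum job degree is 0, achieved by: J3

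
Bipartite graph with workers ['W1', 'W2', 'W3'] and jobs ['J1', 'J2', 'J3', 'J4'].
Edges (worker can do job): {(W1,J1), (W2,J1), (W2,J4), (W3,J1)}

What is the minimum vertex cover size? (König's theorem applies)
Minimum vertex cover size = 2

By König's theorem: in bipartite graphs,
min vertex cover = max matching = 2

Maximum matching has size 2, so minimum vertex cover also has size 2.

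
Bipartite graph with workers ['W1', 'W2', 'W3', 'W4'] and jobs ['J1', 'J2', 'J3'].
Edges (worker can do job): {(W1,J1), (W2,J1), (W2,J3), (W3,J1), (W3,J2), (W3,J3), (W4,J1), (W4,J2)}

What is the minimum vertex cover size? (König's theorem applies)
Minimum vertex cover size = 3

By König's theorem: in bipartite graphs,
min vertex cover = max matching = 3

Maximum matching has size 3, so minimum vertex cover also has size 3.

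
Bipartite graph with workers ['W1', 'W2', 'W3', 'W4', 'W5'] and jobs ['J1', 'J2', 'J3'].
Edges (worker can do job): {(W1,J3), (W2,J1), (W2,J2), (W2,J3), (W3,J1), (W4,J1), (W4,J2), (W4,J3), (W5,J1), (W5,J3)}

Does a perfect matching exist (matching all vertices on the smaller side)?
Yes, perfect matching exists (size 3)

Perfect matching: {(W3,J1), (W4,J2), (W5,J3)}
All 3 vertices on the smaller side are matched.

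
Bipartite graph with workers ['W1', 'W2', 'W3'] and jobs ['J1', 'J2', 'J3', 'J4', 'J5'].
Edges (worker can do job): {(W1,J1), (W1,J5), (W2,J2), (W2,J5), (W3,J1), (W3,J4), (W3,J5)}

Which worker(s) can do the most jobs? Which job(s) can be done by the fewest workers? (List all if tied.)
Most versatile: W3 (3 jobs); Least covered: J3 (0 workers)

Worker degrees (jobs they can do): W1:2, W2:2, W3:3
Job degrees (workers who can do it): J1:2, J2:1, J3:0, J4:1, J5:3

Maximum worker degree is 3, achieved by: W3
Minimum job degree is 0, achieved by: J3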